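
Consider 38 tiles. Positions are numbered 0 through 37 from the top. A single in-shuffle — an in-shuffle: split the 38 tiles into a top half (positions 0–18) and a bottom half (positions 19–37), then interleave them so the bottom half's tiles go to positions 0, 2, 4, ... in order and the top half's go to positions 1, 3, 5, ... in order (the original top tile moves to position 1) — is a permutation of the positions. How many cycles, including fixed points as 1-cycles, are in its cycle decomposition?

Trace each unvisited position around until it returns:
(0 1 3 7 15 31 ... len 12) (2 5 11 23 8 17 ... len 12) (6 13 27 16 33 28 ... len 12) (12 25)
4 cycles in total.

4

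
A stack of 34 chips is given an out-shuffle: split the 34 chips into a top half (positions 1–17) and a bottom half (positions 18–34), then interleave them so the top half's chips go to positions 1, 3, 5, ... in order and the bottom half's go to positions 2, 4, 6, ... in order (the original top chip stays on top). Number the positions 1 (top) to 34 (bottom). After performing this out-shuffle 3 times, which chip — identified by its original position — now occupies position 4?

Work backwards from position 4, undoing one out-shuffle at a time:
4 ← 19 ← 10 ← 22
So the chip now at position 4 started at position 22.

22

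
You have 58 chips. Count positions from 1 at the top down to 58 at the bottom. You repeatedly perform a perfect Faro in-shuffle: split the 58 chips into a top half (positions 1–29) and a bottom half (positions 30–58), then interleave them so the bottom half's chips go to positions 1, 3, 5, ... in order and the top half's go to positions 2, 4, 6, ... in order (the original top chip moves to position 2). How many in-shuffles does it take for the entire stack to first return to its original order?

The in-shuffle permutes the 58 positions with cycle lengths [58].
Every chip is home exactly when every cycle has completed a whole number of laps, i.e. after lcm(58) = 58 in-shuffles.

58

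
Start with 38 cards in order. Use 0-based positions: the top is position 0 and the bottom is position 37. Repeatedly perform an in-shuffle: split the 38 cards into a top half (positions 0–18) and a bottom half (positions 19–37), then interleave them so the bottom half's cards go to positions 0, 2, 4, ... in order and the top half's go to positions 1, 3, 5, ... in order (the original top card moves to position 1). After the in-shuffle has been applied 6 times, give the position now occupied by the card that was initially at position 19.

31

Track the card's position through each in-shuffle:
19 → 0 → 1 → 3 → 7 → 15 → 31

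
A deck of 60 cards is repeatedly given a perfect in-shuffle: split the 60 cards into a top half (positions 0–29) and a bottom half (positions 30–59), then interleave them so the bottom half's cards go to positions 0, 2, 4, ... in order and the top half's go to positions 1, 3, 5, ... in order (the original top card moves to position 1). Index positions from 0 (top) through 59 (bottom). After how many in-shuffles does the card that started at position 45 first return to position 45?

Follow position 45 under repeated in-shuffles:
45 → 30 → 0 → 1 → 3 → 7 → 15 → 31 → ... → 45 (length 60)
It first returns after 60 in-shuffles.

60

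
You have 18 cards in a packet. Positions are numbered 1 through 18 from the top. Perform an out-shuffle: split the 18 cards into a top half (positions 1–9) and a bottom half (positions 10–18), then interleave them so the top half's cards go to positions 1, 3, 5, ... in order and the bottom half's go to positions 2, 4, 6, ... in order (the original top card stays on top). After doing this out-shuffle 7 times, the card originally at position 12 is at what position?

Track the card's position through each out-shuffle:
12 → 6 → 11 → 4 → 7 → 13 → 8 → 15

15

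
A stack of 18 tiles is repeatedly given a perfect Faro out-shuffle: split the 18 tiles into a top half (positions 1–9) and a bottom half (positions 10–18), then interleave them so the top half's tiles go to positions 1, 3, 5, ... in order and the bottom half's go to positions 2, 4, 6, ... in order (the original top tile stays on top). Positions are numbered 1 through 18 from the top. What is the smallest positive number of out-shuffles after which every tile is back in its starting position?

8

The out-shuffle permutes the 18 positions with cycle lengths [1, 1, 8, 8].
Every tile is home exactly when every cycle has completed a whole number of laps, i.e. after lcm(1, 8) = 8 out-shuffles.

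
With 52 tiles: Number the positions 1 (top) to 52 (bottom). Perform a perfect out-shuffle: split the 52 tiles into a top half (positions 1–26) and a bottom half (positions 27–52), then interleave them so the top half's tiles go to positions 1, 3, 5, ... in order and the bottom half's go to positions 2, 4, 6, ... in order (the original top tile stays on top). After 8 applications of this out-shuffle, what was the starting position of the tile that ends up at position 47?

47

Work backwards from position 47, undoing one out-shuffle at a time:
47 ← 24 ← 38 ← 45 ← 23 ← 12 ← 32 ← 42 ← 47
So the tile now at position 47 started at position 47.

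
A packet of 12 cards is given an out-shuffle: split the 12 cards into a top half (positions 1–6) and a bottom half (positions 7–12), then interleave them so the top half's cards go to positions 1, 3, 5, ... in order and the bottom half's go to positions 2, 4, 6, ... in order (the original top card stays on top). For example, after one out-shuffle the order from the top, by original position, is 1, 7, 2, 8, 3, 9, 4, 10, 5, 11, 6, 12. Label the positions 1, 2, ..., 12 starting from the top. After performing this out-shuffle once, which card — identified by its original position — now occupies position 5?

Work backwards from position 5, undoing one out-shuffle at a time:
5 ← 3
So the card now at position 5 started at position 3.

3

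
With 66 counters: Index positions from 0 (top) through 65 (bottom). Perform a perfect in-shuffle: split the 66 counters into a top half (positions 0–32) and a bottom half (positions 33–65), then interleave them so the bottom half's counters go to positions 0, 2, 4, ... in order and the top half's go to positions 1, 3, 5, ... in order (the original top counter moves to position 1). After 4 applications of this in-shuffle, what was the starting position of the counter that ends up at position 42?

Work backwards from position 42, undoing one in-shuffle at a time:
42 ← 54 ← 60 ← 63 ← 31
So the counter now at position 42 started at position 31.

31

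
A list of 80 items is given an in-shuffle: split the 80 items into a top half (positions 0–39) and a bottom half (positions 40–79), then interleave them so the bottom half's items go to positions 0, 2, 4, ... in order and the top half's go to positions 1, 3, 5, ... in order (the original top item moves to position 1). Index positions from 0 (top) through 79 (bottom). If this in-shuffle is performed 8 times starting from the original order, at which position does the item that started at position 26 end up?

Track the item's position through each in-shuffle:
26 → 53 → 26 → 53 → 26 → 53 → 26 → 53 → 26

26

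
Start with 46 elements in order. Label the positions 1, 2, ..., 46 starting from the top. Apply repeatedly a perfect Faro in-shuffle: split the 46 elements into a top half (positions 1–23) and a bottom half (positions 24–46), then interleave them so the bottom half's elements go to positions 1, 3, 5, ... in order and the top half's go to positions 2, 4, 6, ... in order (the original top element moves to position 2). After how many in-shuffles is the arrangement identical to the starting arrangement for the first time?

The in-shuffle permutes the 46 positions with cycle lengths [23, 23].
Every element is home exactly when every cycle has completed a whole number of laps, i.e. after lcm(23) = 23 in-shuffles.

23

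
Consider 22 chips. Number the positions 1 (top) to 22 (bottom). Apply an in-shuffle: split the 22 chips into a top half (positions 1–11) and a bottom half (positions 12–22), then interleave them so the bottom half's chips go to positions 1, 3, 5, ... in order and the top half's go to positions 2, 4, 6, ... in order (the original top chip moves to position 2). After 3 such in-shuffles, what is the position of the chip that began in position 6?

2

Track the chip's position through each in-shuffle:
6 → 12 → 1 → 2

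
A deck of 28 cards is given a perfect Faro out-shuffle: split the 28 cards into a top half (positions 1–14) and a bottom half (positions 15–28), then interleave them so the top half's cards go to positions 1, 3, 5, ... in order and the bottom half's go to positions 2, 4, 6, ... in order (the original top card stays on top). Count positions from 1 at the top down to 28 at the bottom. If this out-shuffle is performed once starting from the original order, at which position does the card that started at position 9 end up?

Track the card's position through each out-shuffle:
9 → 17

17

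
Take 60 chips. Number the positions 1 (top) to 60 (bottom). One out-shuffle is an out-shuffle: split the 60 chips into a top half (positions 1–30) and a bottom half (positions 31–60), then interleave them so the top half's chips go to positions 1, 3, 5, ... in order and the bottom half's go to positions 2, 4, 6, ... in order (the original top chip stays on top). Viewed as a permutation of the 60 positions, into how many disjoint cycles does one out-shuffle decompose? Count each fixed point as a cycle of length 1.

3

Trace each unvisited position around until it returns:
(1) (2 3 5 9 17 33 ... len 58) (60)
3 cycles in total.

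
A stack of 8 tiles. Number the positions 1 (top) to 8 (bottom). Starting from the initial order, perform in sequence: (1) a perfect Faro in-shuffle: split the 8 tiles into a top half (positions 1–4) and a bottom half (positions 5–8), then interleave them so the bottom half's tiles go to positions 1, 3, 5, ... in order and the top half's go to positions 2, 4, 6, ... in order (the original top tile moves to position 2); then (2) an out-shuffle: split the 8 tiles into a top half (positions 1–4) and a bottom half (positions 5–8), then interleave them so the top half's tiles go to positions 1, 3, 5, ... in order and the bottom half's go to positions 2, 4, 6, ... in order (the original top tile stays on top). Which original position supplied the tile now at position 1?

Undo the operations in reverse order, starting from position 1:
  undo op 2 (out-shuffle, from top half): 1 ← 1
  undo op 1 (in-shuffle, from bottom half): 1 ← 5
So the tile at position 1 came from original position 5.

5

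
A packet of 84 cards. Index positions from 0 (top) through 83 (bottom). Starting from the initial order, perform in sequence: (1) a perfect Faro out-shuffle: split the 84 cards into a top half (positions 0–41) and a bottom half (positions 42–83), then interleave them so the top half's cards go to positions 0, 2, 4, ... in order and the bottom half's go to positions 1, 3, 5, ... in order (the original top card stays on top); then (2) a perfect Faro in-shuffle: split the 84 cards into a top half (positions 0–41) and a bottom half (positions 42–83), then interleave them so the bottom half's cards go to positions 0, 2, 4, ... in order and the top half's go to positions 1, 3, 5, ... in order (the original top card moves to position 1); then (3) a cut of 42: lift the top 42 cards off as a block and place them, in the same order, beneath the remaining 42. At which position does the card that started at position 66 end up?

56

Track the card from position 66 forward through each operation:
  after op 1 (out-shuffle): 66 → 49
  after op 2 (in-shuffle): 49 → 14
  after op 3 (cut 42): 14 → 56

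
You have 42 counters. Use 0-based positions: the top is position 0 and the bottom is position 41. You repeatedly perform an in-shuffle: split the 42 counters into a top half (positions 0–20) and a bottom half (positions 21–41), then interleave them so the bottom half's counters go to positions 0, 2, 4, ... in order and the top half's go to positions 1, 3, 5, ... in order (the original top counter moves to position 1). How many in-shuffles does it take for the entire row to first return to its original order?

The in-shuffle permutes the 42 positions with cycle lengths [14, 14, 14].
Every counter is home exactly when every cycle has completed a whole number of laps, i.e. after lcm(14) = 14 in-shuffles.

14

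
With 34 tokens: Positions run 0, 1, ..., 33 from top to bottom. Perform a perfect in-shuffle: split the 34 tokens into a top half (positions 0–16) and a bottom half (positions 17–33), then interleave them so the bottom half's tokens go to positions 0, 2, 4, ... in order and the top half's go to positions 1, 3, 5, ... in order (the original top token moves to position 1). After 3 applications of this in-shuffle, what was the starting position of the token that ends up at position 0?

Work backwards from position 0, undoing one in-shuffle at a time:
0 ← 17 ← 8 ← 21
So the token now at position 0 started at position 21.

21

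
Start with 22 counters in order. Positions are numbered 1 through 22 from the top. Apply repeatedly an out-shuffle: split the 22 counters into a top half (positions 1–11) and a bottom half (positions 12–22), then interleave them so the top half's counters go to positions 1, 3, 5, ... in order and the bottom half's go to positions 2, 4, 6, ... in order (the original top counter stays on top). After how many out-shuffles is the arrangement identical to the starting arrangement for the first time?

6

The out-shuffle permutes the 22 positions with cycle lengths [1, 1, 2, 3, 3, 6, 6].
Every counter is home exactly when every cycle has completed a whole number of laps, i.e. after lcm(1, 2, 3, 6) = 6 out-shuffles.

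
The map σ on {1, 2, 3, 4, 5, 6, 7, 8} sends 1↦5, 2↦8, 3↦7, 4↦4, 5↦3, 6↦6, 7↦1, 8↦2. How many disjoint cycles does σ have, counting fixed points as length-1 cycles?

Cycle decomposition: (1 5 3 7) (2 8) (4) (6).
4 cycles.

4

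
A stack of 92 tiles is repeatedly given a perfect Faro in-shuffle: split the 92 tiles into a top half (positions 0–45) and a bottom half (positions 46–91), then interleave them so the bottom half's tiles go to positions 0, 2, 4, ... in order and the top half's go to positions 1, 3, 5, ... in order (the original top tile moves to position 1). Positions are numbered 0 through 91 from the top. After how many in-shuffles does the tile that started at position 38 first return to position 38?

5

Follow position 38 under repeated in-shuffles:
38 → 77 → 62 → 32 → 65 → 38
It first returns after 5 in-shuffles.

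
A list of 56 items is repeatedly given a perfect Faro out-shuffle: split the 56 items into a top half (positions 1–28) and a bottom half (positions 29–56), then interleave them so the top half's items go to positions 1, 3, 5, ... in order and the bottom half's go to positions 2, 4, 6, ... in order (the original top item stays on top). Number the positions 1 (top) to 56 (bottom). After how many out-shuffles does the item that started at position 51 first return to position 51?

Follow position 51 under repeated out-shuffles:
51 → 46 → 36 → 16 → 31 → 6 → 11 → 21 → 41 → 26 → 51
It first returns after 10 out-shuffles.

10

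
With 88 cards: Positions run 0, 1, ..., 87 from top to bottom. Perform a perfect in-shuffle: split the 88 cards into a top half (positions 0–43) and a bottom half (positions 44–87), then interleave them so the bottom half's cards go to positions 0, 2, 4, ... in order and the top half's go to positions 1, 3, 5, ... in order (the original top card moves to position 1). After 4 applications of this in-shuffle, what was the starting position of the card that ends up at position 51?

69

Work backwards from position 51, undoing one in-shuffle at a time:
51 ← 25 ← 12 ← 50 ← 69
So the card now at position 51 started at position 69.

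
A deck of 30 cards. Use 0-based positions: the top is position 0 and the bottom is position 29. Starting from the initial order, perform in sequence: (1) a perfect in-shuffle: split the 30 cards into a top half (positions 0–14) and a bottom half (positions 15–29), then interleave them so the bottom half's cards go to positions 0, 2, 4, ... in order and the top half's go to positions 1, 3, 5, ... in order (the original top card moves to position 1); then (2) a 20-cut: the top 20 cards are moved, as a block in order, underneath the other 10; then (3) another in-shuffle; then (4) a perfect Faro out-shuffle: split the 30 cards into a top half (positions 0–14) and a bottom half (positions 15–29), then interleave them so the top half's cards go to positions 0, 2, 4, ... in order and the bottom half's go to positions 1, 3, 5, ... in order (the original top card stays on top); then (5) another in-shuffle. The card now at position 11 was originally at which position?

Undo the operations in reverse order, starting from position 11:
  undo op 5 (in-shuffle, from top half): 11 ← 5
  undo op 4 (out-shuffle, from bottom half): 5 ← 17
  undo op 3 (in-shuffle, from top half): 17 ← 8
  undo op 2 (cut 20): 8 ← 28
  undo op 1 (in-shuffle, from bottom half): 28 ← 29
So the card at position 11 came from original position 29.

29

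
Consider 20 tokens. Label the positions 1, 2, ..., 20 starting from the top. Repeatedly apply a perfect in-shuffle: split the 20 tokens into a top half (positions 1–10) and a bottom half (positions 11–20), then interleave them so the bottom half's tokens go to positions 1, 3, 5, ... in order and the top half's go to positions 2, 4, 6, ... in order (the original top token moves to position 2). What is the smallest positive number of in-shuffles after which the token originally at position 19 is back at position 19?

Follow position 19 under repeated in-shuffles:
19 → 17 → 13 → 5 → 10 → 20 → 19
It first returns after 6 in-shuffles.

6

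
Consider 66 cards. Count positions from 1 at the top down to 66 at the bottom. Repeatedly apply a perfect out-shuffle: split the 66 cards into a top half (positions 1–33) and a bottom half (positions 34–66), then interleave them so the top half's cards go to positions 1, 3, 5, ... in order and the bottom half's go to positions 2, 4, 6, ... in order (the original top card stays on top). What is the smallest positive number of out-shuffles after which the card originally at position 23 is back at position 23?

Follow position 23 under repeated out-shuffles:
23 → 45 → 24 → 47 → 28 → 55 → 44 → 22 → 43 → 20 → 39 → 12 → 23
It first returns after 12 out-shuffles.

12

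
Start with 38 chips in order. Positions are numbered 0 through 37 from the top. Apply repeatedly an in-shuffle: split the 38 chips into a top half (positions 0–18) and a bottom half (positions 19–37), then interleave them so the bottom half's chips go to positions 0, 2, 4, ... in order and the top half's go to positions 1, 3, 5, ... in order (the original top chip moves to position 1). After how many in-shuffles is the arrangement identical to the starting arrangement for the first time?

12

The in-shuffle permutes the 38 positions with cycle lengths [2, 12, 12, 12].
Every chip is home exactly when every cycle has completed a whole number of laps, i.e. after lcm(2, 12) = 12 in-shuffles.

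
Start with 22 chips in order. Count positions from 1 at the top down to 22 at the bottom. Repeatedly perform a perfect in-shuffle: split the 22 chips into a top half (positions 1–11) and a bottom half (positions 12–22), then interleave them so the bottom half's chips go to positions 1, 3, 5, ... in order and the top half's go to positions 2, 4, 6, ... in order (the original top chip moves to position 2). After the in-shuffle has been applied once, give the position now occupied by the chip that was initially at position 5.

10

Track the chip's position through each in-shuffle:
5 → 10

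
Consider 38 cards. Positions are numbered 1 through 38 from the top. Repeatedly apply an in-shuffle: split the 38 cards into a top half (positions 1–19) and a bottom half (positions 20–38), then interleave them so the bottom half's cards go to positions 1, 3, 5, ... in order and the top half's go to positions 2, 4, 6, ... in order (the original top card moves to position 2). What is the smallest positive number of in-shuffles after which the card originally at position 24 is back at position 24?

Follow position 24 under repeated in-shuffles:
24 → 9 → 18 → 36 → 33 → 27 → 15 → 30 → 21 → 3 → 6 → 12 → 24
It first returns after 12 in-shuffles.

12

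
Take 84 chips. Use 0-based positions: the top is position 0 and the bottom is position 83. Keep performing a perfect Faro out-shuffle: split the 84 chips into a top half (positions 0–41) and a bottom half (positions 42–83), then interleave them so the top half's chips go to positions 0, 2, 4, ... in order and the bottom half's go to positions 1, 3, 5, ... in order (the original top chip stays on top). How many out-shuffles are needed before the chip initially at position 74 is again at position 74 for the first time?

82

Follow position 74 under repeated out-shuffles:
74 → 65 → 47 → 11 → 22 → 44 → 5 → 10 → ... → 74 (length 82)
It first returns after 82 out-shuffles.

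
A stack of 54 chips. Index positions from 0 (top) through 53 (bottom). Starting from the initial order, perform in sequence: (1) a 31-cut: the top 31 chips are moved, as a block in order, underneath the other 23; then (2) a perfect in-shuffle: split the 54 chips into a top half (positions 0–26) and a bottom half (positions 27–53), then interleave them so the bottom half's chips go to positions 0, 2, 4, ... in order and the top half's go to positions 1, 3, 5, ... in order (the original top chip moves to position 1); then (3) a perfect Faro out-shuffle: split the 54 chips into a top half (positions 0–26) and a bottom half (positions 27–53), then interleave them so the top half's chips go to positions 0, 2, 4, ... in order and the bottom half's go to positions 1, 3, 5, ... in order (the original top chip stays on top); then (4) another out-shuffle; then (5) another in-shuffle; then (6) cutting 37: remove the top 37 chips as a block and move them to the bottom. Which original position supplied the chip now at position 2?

Undo the operations in reverse order, starting from position 2:
  undo op 6 (cut 37): 2 ← 39
  undo op 5 (in-shuffle, from top half): 39 ← 19
  undo op 4 (out-shuffle, from bottom half): 19 ← 36
  undo op 3 (out-shuffle, from top half): 36 ← 18
  undo op 2 (in-shuffle, from bottom half): 18 ← 36
  undo op 1 (cut 31): 36 ← 13
So the chip at position 2 came from original position 13.

13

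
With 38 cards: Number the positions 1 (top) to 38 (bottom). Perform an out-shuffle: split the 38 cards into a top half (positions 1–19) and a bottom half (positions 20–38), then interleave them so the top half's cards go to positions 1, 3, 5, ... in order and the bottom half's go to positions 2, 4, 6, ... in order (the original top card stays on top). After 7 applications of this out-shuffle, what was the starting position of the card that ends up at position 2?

25

Work backwards from position 2, undoing one out-shuffle at a time:
2 ← 20 ← 29 ← 15 ← 8 ← 23 ← 12 ← 25
So the card now at position 2 started at position 25.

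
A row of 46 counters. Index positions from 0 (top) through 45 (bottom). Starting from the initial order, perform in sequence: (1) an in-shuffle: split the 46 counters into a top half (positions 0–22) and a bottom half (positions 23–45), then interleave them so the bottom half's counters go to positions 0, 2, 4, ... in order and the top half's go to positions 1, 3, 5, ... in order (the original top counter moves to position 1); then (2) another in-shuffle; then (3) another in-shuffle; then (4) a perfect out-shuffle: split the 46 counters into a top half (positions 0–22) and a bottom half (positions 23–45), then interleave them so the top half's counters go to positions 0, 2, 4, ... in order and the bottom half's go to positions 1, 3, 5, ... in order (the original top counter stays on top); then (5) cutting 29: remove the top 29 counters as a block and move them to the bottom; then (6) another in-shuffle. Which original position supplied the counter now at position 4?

Undo the operations in reverse order, starting from position 4:
  undo op 6 (in-shuffle, from bottom half): 4 ← 25
  undo op 5 (cut 29): 25 ← 8
  undo op 4 (out-shuffle, from top half): 8 ← 4
  undo op 3 (in-shuffle, from bottom half): 4 ← 25
  undo op 2 (in-shuffle, from top half): 25 ← 12
  undo op 1 (in-shuffle, from bottom half): 12 ← 29
So the counter at position 4 came from original position 29.

29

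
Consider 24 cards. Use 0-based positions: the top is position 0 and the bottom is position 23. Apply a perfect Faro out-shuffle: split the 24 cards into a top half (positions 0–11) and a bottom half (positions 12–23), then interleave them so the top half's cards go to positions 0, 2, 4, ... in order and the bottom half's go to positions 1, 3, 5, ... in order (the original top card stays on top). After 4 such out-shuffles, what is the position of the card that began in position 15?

10

Track the card's position through each out-shuffle:
15 → 7 → 14 → 5 → 10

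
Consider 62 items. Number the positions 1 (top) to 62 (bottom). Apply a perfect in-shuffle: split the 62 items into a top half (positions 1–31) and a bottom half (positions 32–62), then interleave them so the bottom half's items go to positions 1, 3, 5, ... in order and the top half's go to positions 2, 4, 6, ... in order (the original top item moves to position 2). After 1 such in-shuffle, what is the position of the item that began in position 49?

Track the item's position through each in-shuffle:
49 → 35

35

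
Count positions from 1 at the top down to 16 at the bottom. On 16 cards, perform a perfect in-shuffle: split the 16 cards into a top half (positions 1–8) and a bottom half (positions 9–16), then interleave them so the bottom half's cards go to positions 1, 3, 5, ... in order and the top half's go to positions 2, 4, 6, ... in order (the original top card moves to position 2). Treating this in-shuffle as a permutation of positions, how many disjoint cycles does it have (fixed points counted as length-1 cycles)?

Trace each unvisited position around until it returns:
(1 2 4 8 16 15 13 9) (3 6 12 7 14 11 5 10)
2 cycles in total.

2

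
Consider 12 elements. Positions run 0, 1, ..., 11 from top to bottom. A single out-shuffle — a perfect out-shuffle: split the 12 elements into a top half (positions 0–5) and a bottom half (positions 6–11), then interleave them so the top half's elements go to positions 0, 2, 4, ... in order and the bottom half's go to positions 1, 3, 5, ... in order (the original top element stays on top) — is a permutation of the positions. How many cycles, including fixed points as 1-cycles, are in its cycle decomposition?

3

Trace each unvisited position around until it returns:
(0) (1 2 4 8 5 10 9 7 3 6) (11)
3 cycles in total.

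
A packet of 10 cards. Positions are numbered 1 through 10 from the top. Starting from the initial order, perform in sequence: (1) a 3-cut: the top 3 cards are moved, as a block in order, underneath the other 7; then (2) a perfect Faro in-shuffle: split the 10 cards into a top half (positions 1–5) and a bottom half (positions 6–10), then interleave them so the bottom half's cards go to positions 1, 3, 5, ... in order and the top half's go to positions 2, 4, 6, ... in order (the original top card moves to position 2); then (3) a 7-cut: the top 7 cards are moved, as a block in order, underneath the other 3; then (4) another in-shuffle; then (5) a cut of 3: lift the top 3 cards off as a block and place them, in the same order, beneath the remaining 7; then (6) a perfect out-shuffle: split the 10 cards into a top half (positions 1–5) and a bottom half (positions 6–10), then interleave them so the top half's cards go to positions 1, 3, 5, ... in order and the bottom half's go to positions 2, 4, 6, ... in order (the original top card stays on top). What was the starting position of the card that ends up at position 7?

6

Undo the operations in reverse order, starting from position 7:
  undo op 6 (out-shuffle, from top half): 7 ← 4
  undo op 5 (cut 3): 4 ← 7
  undo op 4 (in-shuffle, from bottom half): 7 ← 9
  undo op 3 (cut 7): 9 ← 6
  undo op 2 (in-shuffle, from top half): 6 ← 3
  undo op 1 (cut 3): 3 ← 6
So the card at position 7 came from original position 6.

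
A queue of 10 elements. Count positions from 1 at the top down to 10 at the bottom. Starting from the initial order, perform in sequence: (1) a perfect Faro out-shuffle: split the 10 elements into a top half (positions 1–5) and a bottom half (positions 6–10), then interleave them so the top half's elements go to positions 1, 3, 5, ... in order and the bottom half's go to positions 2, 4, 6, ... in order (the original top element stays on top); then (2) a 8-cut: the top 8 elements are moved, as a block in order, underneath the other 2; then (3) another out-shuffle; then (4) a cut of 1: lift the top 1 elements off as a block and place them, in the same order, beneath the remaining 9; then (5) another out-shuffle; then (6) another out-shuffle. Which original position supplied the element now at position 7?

Undo the operations in reverse order, starting from position 7:
  undo op 6 (out-shuffle, from top half): 7 ← 4
  undo op 5 (out-shuffle, from bottom half): 4 ← 7
  undo op 4 (cut 1): 7 ← 8
  undo op 3 (out-shuffle, from bottom half): 8 ← 9
  undo op 2 (cut 8): 9 ← 7
  undo op 1 (out-shuffle, from top half): 7 ← 4
So the element at position 7 came from original position 4.

4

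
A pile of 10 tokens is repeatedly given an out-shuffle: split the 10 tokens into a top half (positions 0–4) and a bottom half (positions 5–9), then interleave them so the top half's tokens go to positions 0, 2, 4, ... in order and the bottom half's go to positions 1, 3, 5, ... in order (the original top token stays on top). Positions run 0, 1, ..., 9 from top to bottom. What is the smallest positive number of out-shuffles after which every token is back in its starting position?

6

The out-shuffle permutes the 10 positions with cycle lengths [1, 1, 2, 6].
Every token is home exactly when every cycle has completed a whole number of laps, i.e. after lcm(1, 2, 6) = 6 out-shuffles.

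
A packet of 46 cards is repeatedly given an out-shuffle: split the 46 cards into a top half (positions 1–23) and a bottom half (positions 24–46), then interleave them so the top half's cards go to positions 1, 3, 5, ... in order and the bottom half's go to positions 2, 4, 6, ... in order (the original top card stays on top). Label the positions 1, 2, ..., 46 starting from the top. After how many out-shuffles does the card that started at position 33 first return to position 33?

12

Follow position 33 under repeated out-shuffles:
33 → 20 → 39 → 32 → 18 → 35 → 24 → 2 → 3 → 5 → 9 → 17 → 33
It first returns after 12 out-shuffles.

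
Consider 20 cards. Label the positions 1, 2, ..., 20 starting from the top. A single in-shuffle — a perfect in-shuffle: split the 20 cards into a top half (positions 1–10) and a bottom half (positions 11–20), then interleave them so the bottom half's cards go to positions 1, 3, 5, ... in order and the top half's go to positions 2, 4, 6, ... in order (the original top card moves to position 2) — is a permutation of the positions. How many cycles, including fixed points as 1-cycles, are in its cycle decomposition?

Trace each unvisited position around until it returns:
(1 2 4 8 16 11) (3 6 12) (5 10 20 19 17 13) (7 14) (9 18 15)
5 cycles in total.

5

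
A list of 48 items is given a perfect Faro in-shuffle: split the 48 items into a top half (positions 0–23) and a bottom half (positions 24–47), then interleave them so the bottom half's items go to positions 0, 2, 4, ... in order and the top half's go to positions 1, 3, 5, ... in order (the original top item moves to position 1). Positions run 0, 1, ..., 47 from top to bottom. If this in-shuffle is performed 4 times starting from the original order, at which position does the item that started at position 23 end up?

Track the item's position through each in-shuffle:
23 → 47 → 46 → 44 → 40

40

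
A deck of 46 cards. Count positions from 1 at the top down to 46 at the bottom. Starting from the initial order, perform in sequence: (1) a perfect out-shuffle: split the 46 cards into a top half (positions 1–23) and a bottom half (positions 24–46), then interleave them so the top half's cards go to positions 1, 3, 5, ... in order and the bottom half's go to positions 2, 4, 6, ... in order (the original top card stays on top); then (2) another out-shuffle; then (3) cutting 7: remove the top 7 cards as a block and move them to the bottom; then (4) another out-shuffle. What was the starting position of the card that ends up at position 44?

Undo the operations in reverse order, starting from position 44:
  undo op 4 (out-shuffle, from bottom half): 44 ← 45
  undo op 3 (cut 7): 45 ← 6
  undo op 2 (out-shuffle, from bottom half): 6 ← 26
  undo op 1 (out-shuffle, from bottom half): 26 ← 36
So the card at position 44 came from original position 36.

36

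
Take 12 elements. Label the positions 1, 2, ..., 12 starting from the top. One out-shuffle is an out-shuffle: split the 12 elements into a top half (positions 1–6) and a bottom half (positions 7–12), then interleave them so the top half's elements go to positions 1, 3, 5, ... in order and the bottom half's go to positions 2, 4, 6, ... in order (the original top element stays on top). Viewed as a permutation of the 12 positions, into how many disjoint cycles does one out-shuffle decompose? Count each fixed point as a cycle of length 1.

Trace each unvisited position around until it returns:
(1) (2 3 5 9 6 11 10 8 4 7) (12)
3 cycles in total.

3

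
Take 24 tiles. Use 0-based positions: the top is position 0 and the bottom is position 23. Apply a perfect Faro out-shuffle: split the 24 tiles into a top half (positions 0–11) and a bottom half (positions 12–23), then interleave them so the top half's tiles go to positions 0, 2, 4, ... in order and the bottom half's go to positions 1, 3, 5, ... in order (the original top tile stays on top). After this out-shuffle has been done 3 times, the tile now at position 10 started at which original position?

7

Work backwards from position 10, undoing one out-shuffle at a time:
10 ← 5 ← 14 ← 7
So the tile now at position 10 started at position 7.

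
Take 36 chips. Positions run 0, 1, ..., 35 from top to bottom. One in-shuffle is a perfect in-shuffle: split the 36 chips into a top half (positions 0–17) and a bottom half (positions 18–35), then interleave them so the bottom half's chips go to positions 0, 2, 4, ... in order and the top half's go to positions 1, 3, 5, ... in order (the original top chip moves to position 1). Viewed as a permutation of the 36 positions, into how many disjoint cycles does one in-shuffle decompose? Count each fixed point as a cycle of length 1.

Trace each unvisited position around until it returns:
(0 1 3 7 15 31 ... len 36)
1 cycle in total.

1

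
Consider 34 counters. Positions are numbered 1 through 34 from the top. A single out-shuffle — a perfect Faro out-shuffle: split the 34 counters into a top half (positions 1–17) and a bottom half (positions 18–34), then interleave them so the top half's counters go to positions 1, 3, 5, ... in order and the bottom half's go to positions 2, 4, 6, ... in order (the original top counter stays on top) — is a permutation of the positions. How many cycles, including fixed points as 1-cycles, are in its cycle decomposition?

6

Trace each unvisited position around until it returns:
(1) (2 3 5 9 17 33 32 30 26 18) (4 7 13 25 16 31 28 22 10 19) (6 11 21 8 15 29 24 14 27 20) (12 23) (34)
6 cycles in total.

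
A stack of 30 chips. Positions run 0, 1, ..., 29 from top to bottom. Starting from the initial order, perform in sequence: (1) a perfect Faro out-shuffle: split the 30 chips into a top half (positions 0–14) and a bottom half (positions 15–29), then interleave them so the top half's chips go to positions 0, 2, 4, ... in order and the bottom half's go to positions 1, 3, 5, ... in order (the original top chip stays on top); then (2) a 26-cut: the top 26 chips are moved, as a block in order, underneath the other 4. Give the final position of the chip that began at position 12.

Track the chip from position 12 forward through each operation:
  after op 1 (out-shuffle): 12 → 24
  after op 2 (cut 26): 24 → 28

28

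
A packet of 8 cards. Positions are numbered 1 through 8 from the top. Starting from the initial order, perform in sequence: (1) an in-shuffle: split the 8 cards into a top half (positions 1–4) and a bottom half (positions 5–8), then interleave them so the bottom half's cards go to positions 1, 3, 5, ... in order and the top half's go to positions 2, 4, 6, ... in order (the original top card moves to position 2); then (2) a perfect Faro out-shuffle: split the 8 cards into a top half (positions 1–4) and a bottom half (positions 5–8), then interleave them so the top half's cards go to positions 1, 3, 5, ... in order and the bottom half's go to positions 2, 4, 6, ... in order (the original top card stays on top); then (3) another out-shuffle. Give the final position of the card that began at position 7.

3

Track the card from position 7 forward through each operation:
  after op 1 (in-shuffle): 7 → 5
  after op 2 (out-shuffle): 5 → 2
  after op 3 (out-shuffle): 2 → 3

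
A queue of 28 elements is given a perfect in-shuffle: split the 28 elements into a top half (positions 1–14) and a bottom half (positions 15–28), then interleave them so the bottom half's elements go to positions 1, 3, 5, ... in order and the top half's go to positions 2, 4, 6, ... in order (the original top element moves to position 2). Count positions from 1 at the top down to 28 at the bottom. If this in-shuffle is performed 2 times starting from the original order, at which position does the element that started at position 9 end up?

7

Track the element's position through each in-shuffle:
9 → 18 → 7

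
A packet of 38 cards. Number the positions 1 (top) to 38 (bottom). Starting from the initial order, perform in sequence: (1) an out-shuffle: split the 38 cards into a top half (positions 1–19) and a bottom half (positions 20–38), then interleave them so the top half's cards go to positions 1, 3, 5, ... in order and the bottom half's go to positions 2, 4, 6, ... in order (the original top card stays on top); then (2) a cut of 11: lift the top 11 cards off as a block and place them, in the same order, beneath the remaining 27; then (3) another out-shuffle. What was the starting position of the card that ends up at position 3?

7

Undo the operations in reverse order, starting from position 3:
  undo op 3 (out-shuffle, from top half): 3 ← 2
  undo op 2 (cut 11): 2 ← 13
  undo op 1 (out-shuffle, from top half): 13 ← 7
So the card at position 3 came from original position 7.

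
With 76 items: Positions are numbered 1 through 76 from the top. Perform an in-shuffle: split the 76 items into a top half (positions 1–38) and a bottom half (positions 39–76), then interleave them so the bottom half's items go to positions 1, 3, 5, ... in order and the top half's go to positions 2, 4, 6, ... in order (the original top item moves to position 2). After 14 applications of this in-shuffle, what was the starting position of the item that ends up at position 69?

Work backwards from position 69, undoing one in-shuffle at a time:
69 ← 73 ← 75 ← 76 ← 38 ← ... ← 5 (14 steps).
So the item now at position 69 started at position 5.

5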